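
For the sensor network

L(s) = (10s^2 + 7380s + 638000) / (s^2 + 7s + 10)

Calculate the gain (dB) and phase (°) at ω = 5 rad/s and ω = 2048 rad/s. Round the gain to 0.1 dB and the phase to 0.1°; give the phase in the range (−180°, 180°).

Substitute s = j5:
Numerator: 10(j5)^2 + 7380(j5) + 638000 = 637750 + j36900
Denominator: (j5)^2 + 7(j5) + 10 = -15 + j35
|N| = √(637750² + 36900²) ≈ 6.3882e+05, ∠N ≈ 3.31°
|D| = √(15² + 35²) ≈ 38.079, ∠D ≈ 113.20°
|L| = 6.3882e+05 / 38.079 ≈ 16776
Gain = 20 log₁₀(16776) ≈ 84.49 dB
∠L = 3.31° − 113.20° = -109.89°

Substitute s = j2048:
Numerator: 10(j2048)^2 + 7380(j2048) + 638000 = -41305040 + j15114240
Denominator: (j2048)^2 + 7(j2048) + 10 = -4194294 + j14336
|N| = √(41305040² + 15114240²) ≈ 4.3983e+07, ∠N ≈ 159.90°
|D| = √(4194294² + 14336²) ≈ 4.1943e+06, ∠D ≈ 179.80°
|L| = 4.3983e+07 / 4.1943e+06 ≈ 10.486
Gain = 20 log₁₀(10.486) ≈ 20.41 dB
∠L = 159.90° − 179.80° = -19.90°

ω = 5: 84.5 dB, -109.9°; ω = 2048: 20.4 dB, -19.9°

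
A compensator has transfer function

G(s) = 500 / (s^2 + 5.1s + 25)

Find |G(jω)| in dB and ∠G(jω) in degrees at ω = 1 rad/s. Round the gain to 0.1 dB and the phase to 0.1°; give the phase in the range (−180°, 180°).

At s = jω = j1:
quadratic: (j1)² + 5.1·j1 + 25 = 24 + j5.1 → |·| ≈ 24.536, ∠ ≈ 12.00°
|G| = 500 / 24.536 ≈ 20.378
Gain = 20 log₁₀(20.378) ≈ 26.18 dB
∠G = 0.00° − 12.00° = -12.00°

26.2 dB, -12.0°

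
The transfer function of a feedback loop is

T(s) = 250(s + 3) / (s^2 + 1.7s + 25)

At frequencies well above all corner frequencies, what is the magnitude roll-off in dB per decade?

Each pole contributes −20 dB/decade at high frequency; each zero contributes +20 dB/decade.
Net: 1 zero(s) − 2 pole(s) → -20 dB/decade.

-20 dB/decade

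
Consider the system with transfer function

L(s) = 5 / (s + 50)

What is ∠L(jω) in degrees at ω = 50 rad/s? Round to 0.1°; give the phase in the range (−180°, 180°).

-45.0°

At s = jω = j50:
pole (s+50): 50 + j50 → |·| = √(50²+50²) = √5000 ≈ 70.711, ∠ = arctan(50/50) ≈ 45.00°
∠L = 0.00° − 45.00° = -45.00°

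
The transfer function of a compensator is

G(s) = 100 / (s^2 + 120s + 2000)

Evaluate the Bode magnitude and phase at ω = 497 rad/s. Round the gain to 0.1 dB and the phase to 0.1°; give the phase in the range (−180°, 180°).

Substitute s = j497:
Numerator: 100 = 100 + j0
Denominator: (j497)^2 + 120(j497) + 2000 = -245009 + j59640
|N| = √(100² + 0²) ≈ 100, ∠N ≈ 0.00°
|D| = √(245009² + 59640²) ≈ 2.5216e+05, ∠D ≈ 166.32°
|G| = 100 / 2.5216e+05 ≈ 0.00039657
Gain = 20 log₁₀(0.00039657) ≈ -68.03 dB
∠G = 0.00° − 166.32° = -166.32°

-68.0 dB, -166.3°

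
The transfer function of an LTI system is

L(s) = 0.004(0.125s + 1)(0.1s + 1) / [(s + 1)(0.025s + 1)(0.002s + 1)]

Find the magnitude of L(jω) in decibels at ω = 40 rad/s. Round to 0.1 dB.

-56.6 dB

At ω = 40 rad/s:
zero (1 + j40·0.125) = 1 + j5 → |·| ≈ 5.099, ∠ ≈ 78.69°
zero (1 + j40·0.1) = 1 + j4 → |·| ≈ 4.1231, ∠ ≈ 75.96°
pole (1 + j40·1) = 1 + j40 → |·| ≈ 40.012, ∠ ≈ 88.57°
pole (1 + j40·0.025) = 1 + j1 → |·| ≈ 1.4142, ∠ ≈ 45.00°
pole (1 + j40·0.002) = 1 + j0.08 → |·| ≈ 1.0032, ∠ ≈ 4.57°
|L| = 0.004 · 5.099 · 4.1231 / (40.012 · 1.4142 · 1.0032) ≈ 0.0014814
Gain = 20 log₁₀(0.0014814) ≈ -56.59 dB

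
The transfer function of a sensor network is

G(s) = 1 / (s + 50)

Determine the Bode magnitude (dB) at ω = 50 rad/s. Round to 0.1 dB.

-37.0 dB

At s = jω = j50:
pole (s+50): 50 + j50 → |·| = √(50²+50²) = √5000 ≈ 70.711, ∠ = arctan(50/50) ≈ 45.00°
|G| = 1 / 70.711 ≈ 0.014142
Gain = 20 log₁₀(0.014142) ≈ -36.99 dB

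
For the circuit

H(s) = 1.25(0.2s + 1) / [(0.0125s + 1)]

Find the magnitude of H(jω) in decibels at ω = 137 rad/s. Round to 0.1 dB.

At ω = 137 rad/s:
zero (1 + j137·0.2) = 1 + j27.4 → |·| ≈ 27.418, ∠ ≈ 87.91°
pole (1 + j137·0.0125) = 1 + j1.7125 → |·| ≈ 1.9831, ∠ ≈ 59.72°
|H| = 1.25 · 27.418 / (1.9831) ≈ 17.282
Gain = 20 log₁₀(17.282) ≈ 24.75 dB

24.8 dB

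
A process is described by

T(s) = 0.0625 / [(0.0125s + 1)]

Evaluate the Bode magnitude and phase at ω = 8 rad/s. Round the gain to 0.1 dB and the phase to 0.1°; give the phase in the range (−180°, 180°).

-24.1 dB, -5.7°

At ω = 8 rad/s:
pole (1 + j8·0.0125) = 1 + j0.1 → |·| ≈ 1.005, ∠ ≈ 5.71°
|T| = 0.0625 · 1 / (1.005) ≈ 0.062189
Gain = 20 log₁₀(0.062189) ≈ -24.13 dB
∠T = (0°) − (5.71°) = -5.71°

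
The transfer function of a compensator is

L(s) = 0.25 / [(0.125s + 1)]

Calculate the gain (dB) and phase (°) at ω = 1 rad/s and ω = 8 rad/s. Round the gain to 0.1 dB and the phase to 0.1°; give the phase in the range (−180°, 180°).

At ω = 1 rad/s:
pole (1 + j1·0.125) = 1 + j0.125 → |·| ≈ 1.0078, ∠ ≈ 7.13°
|L| = 0.25 · 1 / (1.0078) ≈ 0.24807
Gain = 20 log₁₀(0.24807) ≈ -12.11 dB
∠L = (0°) − (7.13°) = -7.13°

At ω = 8 rad/s:
pole (1 + j8·0.125) = 1 + j1 → |·| ≈ 1.4142, ∠ ≈ 45.00°
|L| = 0.25 · 1 / (1.4142) ≈ 0.17678
Gain = 20 log₁₀(0.17678) ≈ -15.05 dB
∠L = (0°) − (45.00°) = -45.00°

ω = 1: -12.1 dB, -7.1°; ω = 8: -15.1 dB, -45.0°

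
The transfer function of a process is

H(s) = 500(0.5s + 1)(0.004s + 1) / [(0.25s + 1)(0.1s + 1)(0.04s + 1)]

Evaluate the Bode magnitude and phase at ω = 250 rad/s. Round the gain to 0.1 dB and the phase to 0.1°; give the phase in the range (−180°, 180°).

15.0 dB, -126.5°

At ω = 250 rad/s:
zero (1 + j250·0.5) = 1 + j125 → |·| ≈ 125, ∠ ≈ 89.54°
zero (1 + j250·0.004) = 1 + j1 → |·| ≈ 1.4142, ∠ ≈ 45.00°
pole (1 + j250·0.25) = 1 + j62.5 → |·| ≈ 62.508, ∠ ≈ 89.08°
pole (1 + j250·0.1) = 1 + j25 → |·| ≈ 25.02, ∠ ≈ 87.71°
pole (1 + j250·0.04) = 1 + j10 → |·| ≈ 10.05, ∠ ≈ 84.29°
|H| = 500 · 125 · 1.4142 / (62.508 · 25.02 · 10.05) ≈ 5.6234
Gain = 20 log₁₀(5.6234) ≈ 15.00 dB
∠H = (89.54° + 45.00°) − (89.08° + 87.71° + 84.29°) = -126.54°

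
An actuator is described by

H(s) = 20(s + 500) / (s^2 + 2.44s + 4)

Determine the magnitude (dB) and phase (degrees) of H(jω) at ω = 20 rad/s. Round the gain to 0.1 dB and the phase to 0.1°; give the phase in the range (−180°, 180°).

28.0 dB, -170.7°

At s = jω = j20:
zero (s+500): 500 + j20 → |·| = √(500²+20²) = √250400 ≈ 500.4, ∠ = arctan(20/500) ≈ 2.29°
quadratic: (j20)² + 2.44·j20 + 4 = -396 + j48.8 → |·| ≈ 399, ∠ ≈ 172.97°
|H| = 20 · 500.4 / 399 ≈ 25.083
Gain = 20 log₁₀(25.083) ≈ 27.99 dB
∠H = 2.29° − 172.97° = -170.68°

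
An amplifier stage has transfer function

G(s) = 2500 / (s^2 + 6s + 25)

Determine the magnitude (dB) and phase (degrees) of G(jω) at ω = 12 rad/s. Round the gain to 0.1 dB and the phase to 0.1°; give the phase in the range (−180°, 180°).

25.1 dB, -148.8°

At s = jω = j12:
quadratic: (j12)² + 6·j12 + 25 = -119 + j72 → |·| ≈ 139.09, ∠ ≈ 148.82°
|G| = 2500 / 139.09 ≈ 17.974
Gain = 20 log₁₀(17.974) ≈ 25.09 dB
∠G = 0.00° − 148.82° = -148.82°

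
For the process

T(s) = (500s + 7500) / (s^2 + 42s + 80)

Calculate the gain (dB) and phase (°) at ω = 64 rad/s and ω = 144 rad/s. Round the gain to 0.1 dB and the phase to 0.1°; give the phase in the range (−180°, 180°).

ω = 64: 16.7 dB, -69.4°; ω = 144: 10.5 dB, -79.6°

Substitute s = j64:
Numerator: 500(j64) + 7500 = 7500 + j32000
Denominator: (j64)^2 + 42(j64) + 80 = -4016 + j2688
|N| = √(7500² + 32000²) ≈ 32867, ∠N ≈ 76.81°
|D| = √(4016² + 2688²) ≈ 4832.6, ∠D ≈ 146.20°
|T| = 32867 / 4832.6 ≈ 6.8011
Gain = 20 log₁₀(6.8011) ≈ 16.65 dB
∠T = 76.81° − 146.20° = -69.39°

Substitute s = j144:
Numerator: 500(j144) + 7500 = 7500 + j72000
Denominator: (j144)^2 + 42(j144) + 80 = -20656 + j6048
|N| = √(7500² + 72000²) ≈ 72390, ∠N ≈ 84.05°
|D| = √(20656² + 6048²) ≈ 21523, ∠D ≈ 163.68°
|T| = 72390 / 21523 ≈ 3.3634
Gain = 20 log₁₀(3.3634) ≈ 10.54 dB
∠T = 84.05° − 163.68° = -79.63°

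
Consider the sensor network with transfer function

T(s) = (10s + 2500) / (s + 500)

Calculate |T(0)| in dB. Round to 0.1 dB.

T(0) = 2500 / 500 = 5
20 log₁₀(5) ≈ 13.98 dB

14.0 dB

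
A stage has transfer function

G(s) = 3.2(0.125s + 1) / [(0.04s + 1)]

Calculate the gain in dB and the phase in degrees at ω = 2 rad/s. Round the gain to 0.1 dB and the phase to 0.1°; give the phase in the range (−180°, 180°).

At ω = 2 rad/s:
zero (1 + j2·0.125) = 1 + j0.25 → |·| ≈ 1.0308, ∠ ≈ 14.04°
pole (1 + j2·0.04) = 1 + j0.08 → |·| ≈ 1.0032, ∠ ≈ 4.57°
|G| = 3.2 · 1.0308 / (1.0032) ≈ 3.288
Gain = 20 log₁₀(3.288) ≈ 10.34 dB
∠G = (14.04°) − (4.57°) = 9.47°

10.3 dB, 9.5°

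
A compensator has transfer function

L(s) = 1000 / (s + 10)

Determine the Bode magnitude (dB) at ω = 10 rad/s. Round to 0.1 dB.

37.0 dB

Substitute s = j10:
Numerator: 1000 = 1000 + j0
Denominator: (j10) + 10 = 10 + j10
|N| = √(1000² + 0²) ≈ 1000, ∠N ≈ 0.00°
|D| = √(10² + 10²) ≈ 14.142, ∠D ≈ 45.00°
|L| = 1000 / 14.142 ≈ 70.711
Gain = 20 log₁₀(70.711) ≈ 36.99 dB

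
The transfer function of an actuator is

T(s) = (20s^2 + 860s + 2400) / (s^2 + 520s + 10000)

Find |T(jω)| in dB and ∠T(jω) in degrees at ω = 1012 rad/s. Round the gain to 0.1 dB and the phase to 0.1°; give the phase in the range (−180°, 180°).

25.1 dB, 25.0°

Substitute s = j1012:
Numerator: 20(j1012)^2 + 860(j1012) + 2400 = -20480480 + j870320
Denominator: (j1012)^2 + 520(j1012) + 10000 = -1014144 + j526240
|N| = √(20480480² + 870320²) ≈ 2.0499e+07, ∠N ≈ 177.57°
|D| = √(1014144² + 526240²) ≈ 1.1425e+06, ∠D ≈ 152.58°
|T| = 2.0499e+07 / 1.1425e+06 ≈ 17.942
Gain = 20 log₁₀(17.942) ≈ 25.08 dB
∠T = 177.57° − 152.58° = 24.99°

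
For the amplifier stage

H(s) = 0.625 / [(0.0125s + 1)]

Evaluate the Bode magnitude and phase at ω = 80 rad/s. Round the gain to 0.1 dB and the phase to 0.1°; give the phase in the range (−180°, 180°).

At ω = 80 rad/s:
pole (1 + j80·0.0125) = 1 + j1 → |·| ≈ 1.4142, ∠ ≈ 45.00°
|H| = 0.625 · 1 / (1.4142) ≈ 0.44195
Gain = 20 log₁₀(0.44195) ≈ -7.09 dB
∠H = (0°) − (45.00°) = -45.00°

-7.1 dB, -45.0°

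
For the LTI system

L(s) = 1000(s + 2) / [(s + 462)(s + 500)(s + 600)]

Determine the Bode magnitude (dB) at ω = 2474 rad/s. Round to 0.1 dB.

-76.3 dB

At s = jω = j2474:
zero (s+2): 2 + j2474 → |·| = √(2²+2474²) = √6120680 ≈ 2474, ∠ = arctan(2474/2) ≈ 89.95°
pole (s+462): 462 + j2474 → |·| = √(462²+2474²) = √6334120 ≈ 2516.8, ∠ = arctan(2474/462) ≈ 79.42°
pole (s+500): 500 + j2474 → |·| = √(500²+2474²) = √6370676 ≈ 2524, ∠ = arctan(2474/500) ≈ 78.57°
pole (s+600): 600 + j2474 → |·| = √(600²+2474²) = √6480676 ≈ 2545.7, ∠ = arctan(2474/600) ≈ 76.37°
|L| = 1000 · 2474 / 1.6171e+10 ≈ 0.00015299
Gain = 20 log₁₀(0.00015299) ≈ -76.31 dB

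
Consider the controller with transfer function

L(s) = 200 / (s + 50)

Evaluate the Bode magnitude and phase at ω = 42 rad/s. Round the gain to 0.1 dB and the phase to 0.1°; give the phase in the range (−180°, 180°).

9.7 dB, -40.0°

Substitute s = j42:
Numerator: 200 = 200 + j0
Denominator: (j42) + 50 = 50 + j42
|N| = √(200² + 0²) ≈ 200, ∠N ≈ 0.00°
|D| = √(50² + 42²) ≈ 65.299, ∠D ≈ 40.03°
|L| = 200 / 65.299 ≈ 3.0628
Gain = 20 log₁₀(3.0628) ≈ 9.72 dB
∠L = 0.00° − 40.03° = -40.03°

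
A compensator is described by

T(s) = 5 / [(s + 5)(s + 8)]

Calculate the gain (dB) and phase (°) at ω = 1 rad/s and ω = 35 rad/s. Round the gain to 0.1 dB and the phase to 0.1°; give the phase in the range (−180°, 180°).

ω = 1: -18.3 dB, -18.4°; ω = 35: -48.1 dB, -159.0°

At s = jω = j1:
pole (s+5): 5 + j1 → |·| = √(5²+1²) = √26 ≈ 5.099, ∠ = arctan(1/5) ≈ 11.31°
pole (s+8): 8 + j1 → |·| = √(8²+1²) = √65 ≈ 8.0623, ∠ = arctan(1/8) ≈ 7.13°
|T| = 5 / 41.11 ≈ 0.12162
Gain = 20 log₁₀(0.12162) ≈ -18.30 dB
∠T = 0.00° − 18.44° = -18.44°

At s = jω = j35:
pole (s+5): 5 + j35 → |·| = √(5²+35²) = √1250 ≈ 35.355, ∠ = arctan(35/5) ≈ 81.87°
pole (s+8): 8 + j35 → |·| = √(8²+35²) = √1289 ≈ 35.903, ∠ = arctan(35/8) ≈ 77.12°
|T| = 5 / 1269.4 ≈ 0.0039389
Gain = 20 log₁₀(0.0039389) ≈ -48.09 dB
∠T = 0.00° − 158.99° = -158.99°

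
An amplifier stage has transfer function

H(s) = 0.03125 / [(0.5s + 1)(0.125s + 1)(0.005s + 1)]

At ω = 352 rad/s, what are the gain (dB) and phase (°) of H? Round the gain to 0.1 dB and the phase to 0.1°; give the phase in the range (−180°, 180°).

At ω = 352 rad/s:
pole (1 + j352·0.5) = 1 + j176 → |·| ≈ 176, ∠ ≈ 89.67°
pole (1 + j352·0.125) = 1 + j44 → |·| ≈ 44.011, ∠ ≈ 88.70°
pole (1 + j352·0.005) = 1 + j1.76 → |·| ≈ 2.0243, ∠ ≈ 60.40°
|H| = 0.03125 · 1 / (176 · 44.011 · 2.0243) ≈ 1.993e-06
Gain = 20 log₁₀(1.993e-06) ≈ -114.01 dB
∠H = (0°) − (89.67° + 88.70° + 60.40°) = -238.77° ≡ 121.23° (principal value)

-114.0 dB, 121.2°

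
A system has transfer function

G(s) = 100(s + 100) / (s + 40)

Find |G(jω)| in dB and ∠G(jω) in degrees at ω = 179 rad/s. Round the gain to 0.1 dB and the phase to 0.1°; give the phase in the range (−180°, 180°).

At s = jω = j179:
zero (s+100): 100 + j179 → |·| = √(100²+179²) = √42041 ≈ 205.04, ∠ = arctan(179/100) ≈ 60.81°
pole (s+40): 40 + j179 → |·| = √(40²+179²) = √33641 ≈ 183.41, ∠ = arctan(179/40) ≈ 77.40°
|G| = 100 · 205.04 / 183.41 ≈ 111.79
Gain = 20 log₁₀(111.79) ≈ 40.97 dB
∠G = 60.81° − 77.40° = -16.59°

41.0 dB, -16.6°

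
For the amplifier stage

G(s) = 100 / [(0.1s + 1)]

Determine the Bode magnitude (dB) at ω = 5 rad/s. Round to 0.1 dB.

At ω = 5 rad/s:
pole (1 + j5·0.1) = 1 + j0.5 → |·| ≈ 1.118, ∠ ≈ 26.57°
|G| = 100 · 1 / (1.118) ≈ 89.445
Gain = 20 log₁₀(89.445) ≈ 39.03 dB

39.0 dB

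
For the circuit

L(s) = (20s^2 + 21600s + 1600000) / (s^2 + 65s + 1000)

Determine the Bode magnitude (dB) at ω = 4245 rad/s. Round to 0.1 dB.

26.3 dB

Substitute s = j4245:
Numerator: 20(j4245)^2 + 21600(j4245) + 1600000 = -358800500 + j91692000
Denominator: (j4245)^2 + 65(j4245) + 1000 = -18019025 + j275925
|N| = √(358800500² + 91692000²) ≈ 3.7033e+08, ∠N ≈ 165.66°
|D| = √(18019025² + 275925²) ≈ 1.8021e+07, ∠D ≈ 179.12°
|L| = 3.7033e+08 / 1.8021e+07 ≈ 20.55
Gain = 20 log₁₀(20.55) ≈ 26.26 dB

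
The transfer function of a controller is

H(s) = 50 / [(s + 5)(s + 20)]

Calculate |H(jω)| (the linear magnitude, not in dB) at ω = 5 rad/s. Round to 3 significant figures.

0.343

At s = jω = j5:
pole (s+5): 5 + j5 → |·| = √(5²+5²) = √50 ≈ 7.0711, ∠ = arctan(5/5) ≈ 45.00°
pole (s+20): 20 + j5 → |·| = √(20²+5²) = √425 ≈ 20.616, ∠ = arctan(5/20) ≈ 14.04°
|H| = 50 / 145.78 ≈ 0.34298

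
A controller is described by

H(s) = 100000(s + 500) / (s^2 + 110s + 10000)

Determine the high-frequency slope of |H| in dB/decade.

-20 dB/decade

Each pole contributes −20 dB/decade at high frequency; each zero contributes +20 dB/decade.
Net: 1 zero(s) − 2 pole(s) → -20 dB/decade.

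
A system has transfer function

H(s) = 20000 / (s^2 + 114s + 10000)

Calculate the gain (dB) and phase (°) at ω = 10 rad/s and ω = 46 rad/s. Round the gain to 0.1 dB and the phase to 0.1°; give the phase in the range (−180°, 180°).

ω = 10: 6.1 dB, -6.6°; ω = 46: 6.5 dB, -33.6°

At s = jω = j10:
quadratic: (j10)² + 114·j10 + 10000 = 9900 + j1140 → |·| ≈ 9965.4, ∠ ≈ 6.57°
|H| = 20000 / 9965.4 ≈ 2.0069
Gain = 20 log₁₀(2.0069) ≈ 6.05 dB
∠H = 0.00° − 6.57° = -6.57°

At s = jω = j46:
quadratic: (j46)² + 114·j46 + 10000 = 7884 + j5244 → |·| ≈ 9468.7, ∠ ≈ 33.63°
|H| = 20000 / 9468.7 ≈ 2.1122
Gain = 20 log₁₀(2.1122) ≈ 6.49 dB
∠H = 0.00° − 33.63° = -33.63°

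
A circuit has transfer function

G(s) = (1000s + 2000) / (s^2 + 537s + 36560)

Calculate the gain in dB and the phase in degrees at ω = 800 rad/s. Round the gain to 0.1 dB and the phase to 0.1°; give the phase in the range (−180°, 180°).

Substitute s = j800:
Numerator: 1000(j800) + 2000 = 2000 + j800000
Denominator: (j800)^2 + 537(j800) + 36560 = -603440 + j429600
|N| = √(2000² + 800000²) ≈ 8e+05, ∠N ≈ 89.86°
|D| = √(603440² + 429600²) ≈ 7.4074e+05, ∠D ≈ 144.55°
|G| = 8e+05 / 7.4074e+05 ≈ 1.08
Gain = 20 log₁₀(1.08) ≈ 0.67 dB
∠G = 89.86° − 144.55° = -54.69°

0.7 dB, -54.7°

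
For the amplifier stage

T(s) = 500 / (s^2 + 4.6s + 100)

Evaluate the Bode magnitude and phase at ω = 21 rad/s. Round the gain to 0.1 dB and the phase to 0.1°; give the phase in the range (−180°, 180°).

At s = jω = j21:
quadratic: (j21)² + 4.6·j21 + 100 = -341 + j96.6 → |·| ≈ 354.42, ∠ ≈ 164.18°
|T| = 500 / 354.42 ≈ 1.4108
Gain = 20 log₁₀(1.4108) ≈ 2.99 dB
∠T = 0.00° − 164.18° = -164.18°

3.0 dB, -164.2°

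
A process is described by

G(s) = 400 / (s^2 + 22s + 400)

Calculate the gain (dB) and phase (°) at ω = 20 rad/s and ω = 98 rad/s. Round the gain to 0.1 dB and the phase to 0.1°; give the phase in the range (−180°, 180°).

ω = 20: -0.8 dB, -90.0°; ω = 98: -27.5 dB, -166.8°

At s = jω = j20:
quadratic: (j20)² + 22·j20 + 400 = 0 + j440 → |·| ≈ 440, ∠ ≈ 90.00°
|G| = 400 / 440 ≈ 0.90909
Gain = 20 log₁₀(0.90909) ≈ -0.83 dB
∠G = 0.00° − 90.00° = -90.00°

At s = jω = j98:
quadratic: (j98)² + 22·j98 + 400 = -9204 + j2156 → |·| ≈ 9453.1, ∠ ≈ 166.82°
|G| = 400 / 9453.1 ≈ 0.042314
Gain = 20 log₁₀(0.042314) ≈ -27.47 dB
∠G = 0.00° − 166.82° = -166.82°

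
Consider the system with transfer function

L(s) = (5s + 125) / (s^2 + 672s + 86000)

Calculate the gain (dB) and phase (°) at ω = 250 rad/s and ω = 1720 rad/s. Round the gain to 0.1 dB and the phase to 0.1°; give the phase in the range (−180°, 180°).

ω = 250: -42.6 dB, 2.3°; ω = 1720: -51.1 dB, -68.9°

Substitute s = j250:
Numerator: 5(j250) + 125 = 125 + j1250
Denominator: (j250)^2 + 672(j250) + 86000 = 23500 + j168000
|N| = √(125² + 1250²) ≈ 1256.2, ∠N ≈ 84.29°
|D| = √(23500² + 168000²) ≈ 1.6964e+05, ∠D ≈ 82.04°
|L| = 1256.2 / 1.6964e+05 ≈ 0.0074051
Gain = 20 log₁₀(0.0074051) ≈ -42.61 dB
∠L = 84.29° − 82.04° = 2.25°

Substitute s = j1720:
Numerator: 5(j1720) + 125 = 125 + j8600
Denominator: (j1720)^2 + 672(j1720) + 86000 = -2872400 + j1155840
|N| = √(125² + 8600²) ≈ 8600.9, ∠N ≈ 89.17°
|D| = √(2872400² + 1155840²) ≈ 3.0962e+06, ∠D ≈ 158.08°
|L| = 8600.9 / 3.0962e+06 ≈ 0.0027779
Gain = 20 log₁₀(0.0027779) ≈ -51.13 dB
∠L = 89.17° − 158.08° = -68.91°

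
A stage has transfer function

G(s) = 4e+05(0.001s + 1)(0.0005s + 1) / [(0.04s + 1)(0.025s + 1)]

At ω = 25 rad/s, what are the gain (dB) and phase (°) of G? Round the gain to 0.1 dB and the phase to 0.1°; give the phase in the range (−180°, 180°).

107.6 dB, -74.9°

At ω = 25 rad/s:
zero (1 + j25·0.001) = 1 + j0.025 → |·| ≈ 1.0003, ∠ ≈ 1.43°
zero (1 + j25·0.0005) = 1 + j0.0125 → |·| ≈ 1.0001, ∠ ≈ 0.72°
pole (1 + j25·0.04) = 1 + j1 → |·| ≈ 1.4142, ∠ ≈ 45.00°
pole (1 + j25·0.025) = 1 + j0.625 → |·| ≈ 1.1792, ∠ ≈ 32.01°
|G| = 4e+05 · 1.0003 · 1.0001 / (1.4142 · 1.1792) ≈ 2.3996e+05
Gain = 20 log₁₀(2.3996e+05) ≈ 107.60 dB
∠G = (1.43° + 0.72°) − (45.00° + 32.01°) = -74.86°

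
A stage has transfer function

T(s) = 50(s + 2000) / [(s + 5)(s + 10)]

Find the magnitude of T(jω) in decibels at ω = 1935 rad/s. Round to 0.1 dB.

At s = jω = j1935:
zero (s+2000): 2000 + j1935 → |·| = √(2000²+1935²) = √7744225 ≈ 2782.8, ∠ = arctan(1935/2000) ≈ 44.05°
pole (s+5): 5 + j1935 → |·| = √(5²+1935²) = √3744250 ≈ 1935, ∠ = arctan(1935/5) ≈ 89.85°
pole (s+10): 10 + j1935 → |·| = √(10²+1935²) = √3744325 ≈ 1935, ∠ = arctan(1935/10) ≈ 89.70°
|T| = 50 · 2782.8 / 3.7442e+06 ≈ 0.037161
Gain = 20 log₁₀(0.037161) ≈ -28.60 dB

-28.6 dB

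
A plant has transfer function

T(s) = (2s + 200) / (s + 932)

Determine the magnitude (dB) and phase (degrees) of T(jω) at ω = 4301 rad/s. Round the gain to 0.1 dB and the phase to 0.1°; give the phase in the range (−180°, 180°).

Substitute s = j4301:
Numerator: 2(j4301) + 200 = 200 + j8602
Denominator: (j4301) + 932 = 932 + j4301
|N| = √(200² + 8602²) ≈ 8604.3, ∠N ≈ 88.67°
|D| = √(932² + 4301²) ≈ 4400.8, ∠D ≈ 77.77°
|T| = 8604.3 / 4400.8 ≈ 1.9552
Gain = 20 log₁₀(1.9552) ≈ 5.82 dB
∠T = 88.67° − 77.77° = 10.90°

5.8 dB, 10.9°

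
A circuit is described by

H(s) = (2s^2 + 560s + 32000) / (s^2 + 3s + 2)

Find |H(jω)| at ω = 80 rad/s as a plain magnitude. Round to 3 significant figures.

7.61

Substitute s = j80:
Numerator: 2(j80)^2 + 560(j80) + 32000 = 19200 + j44800
Denominator: (j80)^2 + 3(j80) + 2 = -6398 + j240
|N| = √(19200² + 44800²) ≈ 48741, ∠N ≈ 66.80°
|D| = √(6398² + 240²) ≈ 6402.5, ∠D ≈ 177.85°
|H| = 48741 / 6402.5 ≈ 7.6128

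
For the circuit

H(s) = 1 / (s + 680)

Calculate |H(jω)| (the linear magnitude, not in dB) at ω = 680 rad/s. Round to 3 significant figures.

0.00104

Substitute s = j680:
Numerator: 1 = 1 + j0
Denominator: (j680) + 680 = 680 + j680
|N| = √(1² + 0²) ≈ 1, ∠N ≈ 0.00°
|D| = √(680² + 680²) ≈ 961.67, ∠D ≈ 45.00°
|H| = 1 / 961.67 ≈ 0.0010399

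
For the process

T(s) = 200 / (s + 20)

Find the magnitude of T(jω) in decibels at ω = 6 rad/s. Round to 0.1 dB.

At s = jω = j6:
pole (s+20): 20 + j6 → |·| = √(20²+6²) = √436 ≈ 20.881, ∠ = arctan(6/20) ≈ 16.70°
|T| = 200 / 20.881 ≈ 9.5781
Gain = 20 log₁₀(9.5781) ≈ 19.63 dB

19.6 dB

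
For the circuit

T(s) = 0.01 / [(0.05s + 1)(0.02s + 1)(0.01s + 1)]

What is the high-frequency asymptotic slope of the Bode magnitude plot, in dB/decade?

-60 dB/decade

Each pole contributes −20 dB/decade at high frequency; each zero contributes +20 dB/decade.
Net: 0 zero(s) − 3 pole(s) → -60 dB/decade.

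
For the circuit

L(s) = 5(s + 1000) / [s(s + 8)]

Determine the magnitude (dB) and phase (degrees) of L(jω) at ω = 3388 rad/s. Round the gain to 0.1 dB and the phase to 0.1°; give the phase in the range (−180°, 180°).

-56.3 dB, -106.3°

At s = jω = j3388:
zero (s+1000): 1000 + j3388 → |·| = √(1000²+3388²) = √12478544 ≈ 3532.5, ∠ = arctan(3388/1000) ≈ 73.56°
pole (s+8): 8 + j3388 → |·| = √(8²+3388²) = √11478608 ≈ 3388, ∠ = arctan(3388/8) ≈ 89.86°
pole at origin: |s| = 3388, ∠ = 90.00° (in denominator)
|L| = 5 · 3532.5 / 1.1479e+07 ≈ 0.0015387
Gain = 20 log₁₀(0.0015387) ≈ -56.26 dB
∠L = 73.56° − 179.86° = -106.30°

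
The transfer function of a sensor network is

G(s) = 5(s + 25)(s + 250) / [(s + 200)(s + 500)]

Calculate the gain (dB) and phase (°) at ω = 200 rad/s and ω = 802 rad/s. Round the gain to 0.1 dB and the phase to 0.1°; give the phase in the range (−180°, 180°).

ω = 200: 6.5 dB, 54.7°; ω = 802: 12.7 dB, 26.8°

At s = jω = j200:
zero (s+25): 25 + j200 → |·| = √(25²+200²) = √40625 ≈ 201.56, ∠ = arctan(200/25) ≈ 82.87°
zero (s+250): 250 + j200 → |·| = √(250²+200²) = √102500 ≈ 320.16, ∠ = arctan(200/250) ≈ 38.66°
pole (s+200): 200 + j200 → |·| = √(200²+200²) = √80000 ≈ 282.84, ∠ = arctan(200/200) ≈ 45.00°
pole (s+500): 500 + j200 → |·| = √(500²+200²) = √290000 ≈ 538.52, ∠ = arctan(200/500) ≈ 21.80°
|G| = 5 · 64531 / 1.5231e+05 ≈ 2.1184
Gain = 20 log₁₀(2.1184) ≈ 6.52 dB
∠G = 121.53° − 66.80° = 54.73°

At s = jω = j802:
zero (s+25): 25 + j802 → |·| = √(25²+802²) = √643829 ≈ 802.39, ∠ = arctan(802/25) ≈ 88.21°
zero (s+250): 250 + j802 → |·| = √(250²+802²) = √705704 ≈ 840.06, ∠ = arctan(802/250) ≈ 72.69°
pole (s+200): 200 + j802 → |·| = √(200²+802²) = √683204 ≈ 826.56, ∠ = arctan(802/200) ≈ 76.00°
pole (s+500): 500 + j802 → |·| = √(500²+802²) = √893204 ≈ 945.09, ∠ = arctan(802/500) ≈ 58.06°
|G| = 5 · 6.7406e+05 / 7.8117e+05 ≈ 4.3144
Gain = 20 log₁₀(4.3144) ≈ 12.70 dB
∠G = 160.90° − 134.06° = 26.84°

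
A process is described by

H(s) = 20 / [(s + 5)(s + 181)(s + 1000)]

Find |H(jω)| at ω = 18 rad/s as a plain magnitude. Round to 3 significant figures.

5.88e-06

At s = jω = j18:
pole (s+5): 5 + j18 → |·| = √(5²+18²) = √349 ≈ 18.682, ∠ = arctan(18/5) ≈ 74.48°
pole (s+181): 181 + j18 → |·| = √(181²+18²) = √33085 ≈ 181.89, ∠ = arctan(18/181) ≈ 5.68°
pole (s+1000): 1000 + j18 → |·| = √(1000²+18²) = √1000324 ≈ 1000.2, ∠ = arctan(18/1000) ≈ 1.03°
|H| = 20 / 3.3987e+06 ≈ 5.8846e-06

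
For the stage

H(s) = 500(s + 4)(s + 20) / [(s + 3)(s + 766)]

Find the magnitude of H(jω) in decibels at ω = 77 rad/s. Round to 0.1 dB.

34.3 dB

At s = jω = j77:
zero (s+4): 4 + j77 → |·| = √(4²+77²) = √5945 ≈ 77.104, ∠ = arctan(77/4) ≈ 87.03°
zero (s+20): 20 + j77 → |·| = √(20²+77²) = √6329 ≈ 79.555, ∠ = arctan(77/20) ≈ 75.44°
pole (s+3): 3 + j77 → |·| = √(3²+77²) = √5938 ≈ 77.058, ∠ = arctan(77/3) ≈ 87.77°
pole (s+766): 766 + j77 → |·| = √(766²+77²) = √592685 ≈ 769.86, ∠ = arctan(77/766) ≈ 5.74°
|H| = 500 · 6134 / 59324 ≈ 51.699
Gain = 20 log₁₀(51.699) ≈ 34.27 dB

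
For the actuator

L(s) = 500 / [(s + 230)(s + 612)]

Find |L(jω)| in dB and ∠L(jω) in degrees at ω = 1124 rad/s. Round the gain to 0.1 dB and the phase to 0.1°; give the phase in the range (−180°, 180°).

At s = jω = j1124:
pole (s+230): 230 + j1124 → |·| = √(230²+1124²) = √1316276 ≈ 1147.3, ∠ = arctan(1124/230) ≈ 78.44°
pole (s+612): 612 + j1124 → |·| = √(612²+1124²) = √1637920 ≈ 1279.8, ∠ = arctan(1124/612) ≈ 61.43°
|L| = 500 / 1.4683e+06 ≈ 0.00034053
Gain = 20 log₁₀(0.00034053) ≈ -69.36 dB
∠L = 0.00° − 139.87° = -139.87°

-69.4 dB, -139.9°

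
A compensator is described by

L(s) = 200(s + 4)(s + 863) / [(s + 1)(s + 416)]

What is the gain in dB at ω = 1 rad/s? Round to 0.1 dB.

At s = jω = j1:
zero (s+4): 4 + j1 → |·| = √(4²+1²) = √17 ≈ 4.1231, ∠ = arctan(1/4) ≈ 14.04°
zero (s+863): 863 + j1 → |·| = √(863²+1²) = √744770 ≈ 863, ∠ = arctan(1/863) ≈ 0.07°
pole (s+1): 1 + j1 → |·| = √(1²+1²) = √2 ≈ 1.4142, ∠ = arctan(1/1) ≈ 45.00°
pole (s+416): 416 + j1 → |·| = √(416²+1²) = √173057 ≈ 416, ∠ = arctan(1/416) ≈ 0.14°
|L| = 200 · 3558.2 / 588.31 ≈ 1209.6
Gain = 20 log₁₀(1209.6) ≈ 61.65 dB

61.7 dB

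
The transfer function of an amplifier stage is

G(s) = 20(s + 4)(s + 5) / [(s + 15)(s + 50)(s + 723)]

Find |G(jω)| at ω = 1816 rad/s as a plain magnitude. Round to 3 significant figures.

At s = jω = j1816:
zero (s+4): 4 + j1816 → |·| = √(4²+1816²) = √3297872 ≈ 1816, ∠ = arctan(1816/4) ≈ 89.87°
zero (s+5): 5 + j1816 → |·| = √(5²+1816²) = √3297881 ≈ 1816, ∠ = arctan(1816/5) ≈ 89.84°
pole (s+15): 15 + j1816 → |·| = √(15²+1816²) = √3298081 ≈ 1816.1, ∠ = arctan(1816/15) ≈ 89.53°
pole (s+50): 50 + j1816 → |·| = √(50²+1816²) = √3300356 ≈ 1816.7, ∠ = arctan(1816/50) ≈ 88.42°
pole (s+723): 723 + j1816 → |·| = √(723²+1816²) = √3820585 ≈ 1954.6, ∠ = arctan(1816/723) ≈ 68.29°
|G| = 20 · 3.2979e+06 / 6.4488e+09 ≈ 0.010228

0.0102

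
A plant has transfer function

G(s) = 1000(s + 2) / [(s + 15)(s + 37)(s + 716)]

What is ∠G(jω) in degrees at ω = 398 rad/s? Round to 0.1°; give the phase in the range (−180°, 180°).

At s = jω = j398:
zero (s+2): 2 + j398 → |·| = √(2²+398²) = √158408 ≈ 398.01, ∠ = arctan(398/2) ≈ 89.71°
pole (s+15): 15 + j398 → |·| = √(15²+398²) = √158629 ≈ 398.28, ∠ = arctan(398/15) ≈ 87.84°
pole (s+37): 37 + j398 → |·| = √(37²+398²) = √159773 ≈ 399.72, ∠ = arctan(398/37) ≈ 84.69°
pole (s+716): 716 + j398 → |·| = √(716²+398²) = √671060 ≈ 819.18, ∠ = arctan(398/716) ≈ 29.07°
∠G = 89.71° − 201.60° = -111.89°

-111.9°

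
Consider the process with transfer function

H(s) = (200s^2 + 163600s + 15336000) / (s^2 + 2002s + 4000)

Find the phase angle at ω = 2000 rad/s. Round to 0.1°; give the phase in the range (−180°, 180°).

22.4°

Substitute s = j2000:
Numerator: 200(j2000)^2 + 163600(j2000) + 15336000 = -784664000 + j327200000
Denominator: (j2000)^2 + 2002(j2000) + 4000 = -3996000 + j4004000
|N| = √(784664000² + 327200000²) ≈ 8.5015e+08, ∠N ≈ 157.36°
|D| = √(3996000² + 4004000²) ≈ 5.6569e+06, ∠D ≈ 134.94°
∠H = 157.36° − 134.94° = 22.42°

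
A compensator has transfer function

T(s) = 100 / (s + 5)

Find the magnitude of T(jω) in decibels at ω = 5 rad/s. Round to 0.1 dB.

At s = jω = j5:
pole (s+5): 5 + j5 → |·| = √(5²+5²) = √50 ≈ 7.0711, ∠ = arctan(5/5) ≈ 45.00°
|T| = 100 / 7.0711 ≈ 14.142
Gain = 20 log₁₀(14.142) ≈ 23.01 dB

23.0 dB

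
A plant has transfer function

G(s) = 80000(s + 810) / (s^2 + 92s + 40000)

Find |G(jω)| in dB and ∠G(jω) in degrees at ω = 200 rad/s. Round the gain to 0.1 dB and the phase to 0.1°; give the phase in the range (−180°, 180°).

71.2 dB, -76.1°

At s = jω = j200:
zero (s+810): 810 + j200 → |·| = √(810²+200²) = √696100 ≈ 834.33, ∠ = arctan(200/810) ≈ 13.87°
quadratic: (j200)² + 92·j200 + 40000 = 0 + j18400 → |·| ≈ 18400, ∠ ≈ 90.00°
|G| = 80000 · 834.33 / 18400 ≈ 3627.5
Gain = 20 log₁₀(3627.5) ≈ 71.19 dB
∠G = 13.87° − 90.00° = -76.13°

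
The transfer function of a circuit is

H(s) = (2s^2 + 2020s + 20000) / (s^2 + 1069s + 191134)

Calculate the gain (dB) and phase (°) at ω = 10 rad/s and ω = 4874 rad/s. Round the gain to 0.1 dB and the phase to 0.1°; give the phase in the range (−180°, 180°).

ω = 10: -16.6 dB, 42.4°; ω = 4874: 6.1 dB, 0.8°

Substitute s = j10:
Numerator: 2(j10)^2 + 2020(j10) + 20000 = 19800 + j20200
Denominator: (j10)^2 + 1069(j10) + 191134 = 191034 + j10690
|N| = √(19800² + 20200²) ≈ 28286, ∠N ≈ 45.57°
|D| = √(191034² + 10690²) ≈ 1.9133e+05, ∠D ≈ 3.20°
|H| = 28286 / 1.9133e+05 ≈ 0.14784
Gain = 20 log₁₀(0.14784) ≈ -16.60 dB
∠H = 45.57° − 3.20° = 42.37°

Substitute s = j4874:
Numerator: 2(j4874)^2 + 2020(j4874) + 20000 = -47491752 + j9845480
Denominator: (j4874)^2 + 1069(j4874) + 191134 = -23564742 + j5210306
|N| = √(47491752² + 9845480²) ≈ 4.8502e+07, ∠N ≈ 168.29°
|D| = √(23564742² + 5210306²) ≈ 2.4134e+07, ∠D ≈ 167.53°
|H| = 4.8502e+07 / 2.4134e+07 ≈ 2.0097
Gain = 20 log₁₀(2.0097) ≈ 6.06 dB
∠H = 168.29° − 167.53° = 0.76°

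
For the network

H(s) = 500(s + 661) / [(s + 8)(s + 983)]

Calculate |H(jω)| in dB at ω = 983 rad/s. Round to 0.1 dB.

-7.3 dB

At s = jω = j983:
zero (s+661): 661 + j983 → |·| = √(661²+983²) = √1403210 ≈ 1184.6, ∠ = arctan(983/661) ≈ 56.08°
pole (s+8): 8 + j983 → |·| = √(8²+983²) = √966353 ≈ 983.03, ∠ = arctan(983/8) ≈ 89.53°
pole (s+983): 983 + j983 → |·| = √(983²+983²) = √1932578 ≈ 1390.2, ∠ = arctan(983/983) ≈ 45.00°
|H| = 500 · 1184.6 / 1.3666e+06 ≈ 0.43341
Gain = 20 log₁₀(0.43341) ≈ -7.26 dB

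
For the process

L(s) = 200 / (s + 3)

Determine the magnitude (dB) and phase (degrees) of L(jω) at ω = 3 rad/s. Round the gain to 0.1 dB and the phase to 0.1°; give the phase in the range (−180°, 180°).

Substitute s = j3:
Numerator: 200 = 200 + j0
Denominator: (j3) + 3 = 3 + j3
|N| = √(200² + 0²) ≈ 200, ∠N ≈ 0.00°
|D| = √(3² + 3²) ≈ 4.2426, ∠D ≈ 45.00°
|L| = 200 / 4.2426 ≈ 47.141
Gain = 20 log₁₀(47.141) ≈ 33.47 dB
∠L = 0.00° − 45.00° = -45.00°

33.5 dB, -45.0°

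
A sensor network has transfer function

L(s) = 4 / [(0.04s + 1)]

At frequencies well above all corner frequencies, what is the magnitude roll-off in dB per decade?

-20 dB/decade

Each pole contributes −20 dB/decade at high frequency; each zero contributes +20 dB/decade.
Net: 0 zero(s) − 1 pole(s) → -20 dB/decade.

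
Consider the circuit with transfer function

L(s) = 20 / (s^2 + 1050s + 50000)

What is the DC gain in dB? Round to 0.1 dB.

-68.0 dB

L(0) = 20 / 50000 = 0.0004
20 log₁₀(0.0004) ≈ -67.96 dB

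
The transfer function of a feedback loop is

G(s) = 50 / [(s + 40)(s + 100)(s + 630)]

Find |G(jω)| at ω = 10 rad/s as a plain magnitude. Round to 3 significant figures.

1.92e-05

At s = jω = j10:
pole (s+40): 40 + j10 → |·| = √(40²+10²) = √1700 ≈ 41.231, ∠ = arctan(10/40) ≈ 14.04°
pole (s+100): 100 + j10 → |·| = √(100²+10²) = √10100 ≈ 100.5, ∠ = arctan(10/100) ≈ 5.71°
pole (s+630): 630 + j10 → |·| = √(630²+10²) = √397000 ≈ 630.08, ∠ = arctan(10/630) ≈ 0.91°
|G| = 50 / 2.6109e+06 ≈ 1.915e-05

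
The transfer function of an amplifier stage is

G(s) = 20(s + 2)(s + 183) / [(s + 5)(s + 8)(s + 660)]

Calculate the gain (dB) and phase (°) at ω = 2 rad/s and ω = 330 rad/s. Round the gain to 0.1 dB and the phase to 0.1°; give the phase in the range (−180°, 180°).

At s = jω = j2:
zero (s+2): 2 + j2 → |·| = √(2²+2²) = √8 ≈ 2.8284, ∠ = arctan(2/2) ≈ 45.00°
zero (s+183): 183 + j2 → |·| = √(183²+2²) = √33493 ≈ 183.01, ∠ = arctan(2/183) ≈ 0.63°
pole (s+5): 5 + j2 → |·| = √(5²+2²) = √29 ≈ 5.3852, ∠ = arctan(2/5) ≈ 21.80°
pole (s+8): 8 + j2 → |·| = √(8²+2²) = √68 ≈ 8.2462, ∠ = arctan(2/8) ≈ 14.04°
pole (s+660): 660 + j2 → |·| = √(660²+2²) = √435604 ≈ 660, ∠ = arctan(2/660) ≈ 0.17°
|G| = 20 · 517.63 / 29309 ≈ 0.35322
Gain = 20 log₁₀(0.35322) ≈ -9.04 dB
∠G = 45.63° − 36.01° = 9.62°

At s = jω = j330:
zero (s+2): 2 + j330 → |·| = √(2²+330²) = √108904 ≈ 330.01, ∠ = arctan(330/2) ≈ 89.65°
zero (s+183): 183 + j330 → |·| = √(183²+330²) = √142389 ≈ 377.34, ∠ = arctan(330/183) ≈ 60.99°
pole (s+5): 5 + j330 → |·| = √(5²+330²) = √108925 ≈ 330.04, ∠ = arctan(330/5) ≈ 89.13°
pole (s+8): 8 + j330 → |·| = √(8²+330²) = √108964 ≈ 330.1, ∠ = arctan(330/8) ≈ 88.61°
pole (s+660): 660 + j330 → |·| = √(660²+330²) = √544500 ≈ 737.9, ∠ = arctan(330/660) ≈ 26.57°
|G| = 20 · 1.2453e+05 / 8.0391e+07 ≈ 0.030981
Gain = 20 log₁₀(0.030981) ≈ -30.18 dB
∠G = 150.64° − 204.31° = -53.67°

ω = 2: -9.0 dB, 9.6°; ω = 330: -30.2 dB, -53.7°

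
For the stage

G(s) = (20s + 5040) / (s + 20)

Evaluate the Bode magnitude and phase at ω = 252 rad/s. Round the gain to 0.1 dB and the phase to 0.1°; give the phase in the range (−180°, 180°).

Substitute s = j252:
Numerator: 20(j252) + 5040 = 5040 + j5040
Denominator: (j252) + 20 = 20 + j252
|N| = √(5040² + 5040²) ≈ 7127.6, ∠N ≈ 45.00°
|D| = √(20² + 252²) ≈ 252.79, ∠D ≈ 85.46°
|G| = 7127.6 / 252.79 ≈ 28.196
Gain = 20 log₁₀(28.196) ≈ 29.00 dB
∠G = 45.00° − 85.46° = -40.46°

29.0 dB, -40.5°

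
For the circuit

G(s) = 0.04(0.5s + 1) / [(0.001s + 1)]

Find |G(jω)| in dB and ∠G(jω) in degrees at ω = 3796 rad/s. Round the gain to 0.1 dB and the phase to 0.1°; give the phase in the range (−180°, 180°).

At ω = 3796 rad/s:
zero (1 + j3796·0.5) = 1 + j1898 → |·| ≈ 1898, ∠ ≈ 89.97°
pole (1 + j3796·0.001) = 1 + j3.796 → |·| ≈ 3.9255, ∠ ≈ 75.24°
|G| = 0.04 · 1898 / (3.9255) ≈ 19.34
Gain = 20 log₁₀(19.34) ≈ 25.73 dB
∠G = (89.97°) − (75.24°) = 14.73°

25.7 dB, 14.7°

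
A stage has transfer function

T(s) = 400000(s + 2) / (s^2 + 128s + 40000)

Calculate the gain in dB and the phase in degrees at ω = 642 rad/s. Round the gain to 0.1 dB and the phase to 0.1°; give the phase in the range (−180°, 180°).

At s = jω = j642:
zero (s+2): 2 + j642 → |·| = √(2²+642²) = √412168 ≈ 642, ∠ = arctan(642/2) ≈ 89.82°
quadratic: (j642)² + 128·j642 + 40000 = -372164 + j82176 → |·| ≈ 3.8113e+05, ∠ ≈ 167.55°
|T| = 400000 · 642 / 3.8113e+05 ≈ 673.79
Gain = 20 log₁₀(673.79) ≈ 56.57 dB
∠T = 89.82° − 167.55° = -77.73°

56.6 dB, -77.7°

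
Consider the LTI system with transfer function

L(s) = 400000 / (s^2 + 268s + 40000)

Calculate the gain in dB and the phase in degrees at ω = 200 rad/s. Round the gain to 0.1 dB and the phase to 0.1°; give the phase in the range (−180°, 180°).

17.5 dB, -90.0°

At s = jω = j200:
quadratic: (j200)² + 268·j200 + 40000 = 0 + j53600 → |·| ≈ 53600, ∠ ≈ 90.00°
|L| = 400000 / 53600 ≈ 7.4627
Gain = 20 log₁₀(7.4627) ≈ 17.46 dB
∠L = 0.00° − 90.00° = -90.00°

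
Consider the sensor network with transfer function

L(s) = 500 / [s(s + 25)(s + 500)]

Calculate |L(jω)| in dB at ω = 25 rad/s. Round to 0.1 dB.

-58.9 dB

At s = jω = j25:
pole (s+25): 25 + j25 → |·| = √(25²+25²) = √1250 ≈ 35.355, ∠ = arctan(25/25) ≈ 45.00°
pole (s+500): 500 + j25 → |·| = √(500²+25²) = √250625 ≈ 500.62, ∠ = arctan(25/500) ≈ 2.86°
pole at origin: |s| = 25, ∠ = 90.00° (in denominator)
|L| = 500 / 4.4249e+05 ≈ 0.00113
Gain = 20 log₁₀(0.00113) ≈ -58.94 dB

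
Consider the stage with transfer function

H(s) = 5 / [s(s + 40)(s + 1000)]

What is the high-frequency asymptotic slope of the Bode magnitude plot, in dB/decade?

-60 dB/decade

Each pole contributes −20 dB/decade at high frequency; each zero contributes +20 dB/decade.
Net: 0 zero(s) − 3 pole(s) → -60 dB/decade.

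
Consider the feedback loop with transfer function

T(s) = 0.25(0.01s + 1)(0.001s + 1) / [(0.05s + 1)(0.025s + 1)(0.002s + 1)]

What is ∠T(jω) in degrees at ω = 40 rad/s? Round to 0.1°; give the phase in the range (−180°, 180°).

At ω = 40 rad/s:
zero (1 + j40·0.01) = 1 + j0.4 → |·| ≈ 1.077, ∠ ≈ 21.80°
zero (1 + j40·0.001) = 1 + j0.04 → |·| ≈ 1.0008, ∠ ≈ 2.29°
pole (1 + j40·0.05) = 1 + j2 → |·| ≈ 2.2361, ∠ ≈ 63.43°
pole (1 + j40·0.025) = 1 + j1 → |·| ≈ 1.4142, ∠ ≈ 45.00°
pole (1 + j40·0.002) = 1 + j0.08 → |·| ≈ 1.0032, ∠ ≈ 4.57°
∠T = (21.80° + 2.29°) − (63.43° + 45.00° + 4.57°) = -88.91°

-88.9°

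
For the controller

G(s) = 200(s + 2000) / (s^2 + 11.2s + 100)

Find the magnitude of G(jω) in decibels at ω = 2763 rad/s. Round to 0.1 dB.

-21.0 dB

At s = jω = j2763:
zero (s+2000): 2000 + j2763 → |·| = √(2000²+2763²) = √11634169 ≈ 3410.9, ∠ = arctan(2763/2000) ≈ 54.10°
quadratic: (j2763)² + 11.2·j2763 + 100 = -7634069 + j30945.6 → |·| ≈ 7.6341e+06, ∠ ≈ 179.77°
|G| = 200 · 3410.9 / 7.6341e+06 ≈ 0.08936
Gain = 20 log₁₀(0.08936) ≈ -20.98 dB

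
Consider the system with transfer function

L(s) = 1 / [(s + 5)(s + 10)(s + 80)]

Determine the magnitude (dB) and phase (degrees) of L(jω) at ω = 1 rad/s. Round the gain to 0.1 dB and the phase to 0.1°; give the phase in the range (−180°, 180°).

At s = jω = j1:
pole (s+5): 5 + j1 → |·| = √(5²+1²) = √26 ≈ 5.099, ∠ = arctan(1/5) ≈ 11.31°
pole (s+10): 10 + j1 → |·| = √(10²+1²) = √101 ≈ 10.05, ∠ = arctan(1/10) ≈ 5.71°
pole (s+80): 80 + j1 → |·| = √(80²+1²) = √6401 ≈ 80.006, ∠ = arctan(1/80) ≈ 0.72°
|L| = 1 / 4099.9 ≈ 0.00024391
Gain = 20 log₁₀(0.00024391) ≈ -72.26 dB
∠L = 0.00° − 17.74° = -17.74°

-72.3 dB, -17.7°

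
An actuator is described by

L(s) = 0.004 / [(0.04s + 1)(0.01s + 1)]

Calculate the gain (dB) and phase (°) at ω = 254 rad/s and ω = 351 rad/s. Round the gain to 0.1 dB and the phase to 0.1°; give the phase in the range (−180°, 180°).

ω = 254: -76.9 dB, -152.9°; ω = 351: -82.2 dB, -160.0°

At ω = 254 rad/s:
pole (1 + j254·0.04) = 1 + j10.16 → |·| ≈ 10.209, ∠ ≈ 84.38°
pole (1 + j254·0.01) = 1 + j2.54 → |·| ≈ 2.7298, ∠ ≈ 68.51°
|L| = 0.004 · 1 / (10.209 · 2.7298) ≈ 0.00014353
Gain = 20 log₁₀(0.00014353) ≈ -76.86 dB
∠L = (0°) − (84.38° + 68.51°) = -152.89°

At ω = 351 rad/s:
pole (1 + j351·0.04) = 1 + j14.04 → |·| ≈ 14.076, ∠ ≈ 85.93°
pole (1 + j351·0.01) = 1 + j3.51 → |·| ≈ 3.6497, ∠ ≈ 74.10°
|L| = 0.004 · 1 / (14.076 · 3.6497) ≈ 7.7862e-05
Gain = 20 log₁₀(7.7862e-05) ≈ -82.17 dB
∠L = (0°) − (85.93° + 74.10°) = -160.03°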